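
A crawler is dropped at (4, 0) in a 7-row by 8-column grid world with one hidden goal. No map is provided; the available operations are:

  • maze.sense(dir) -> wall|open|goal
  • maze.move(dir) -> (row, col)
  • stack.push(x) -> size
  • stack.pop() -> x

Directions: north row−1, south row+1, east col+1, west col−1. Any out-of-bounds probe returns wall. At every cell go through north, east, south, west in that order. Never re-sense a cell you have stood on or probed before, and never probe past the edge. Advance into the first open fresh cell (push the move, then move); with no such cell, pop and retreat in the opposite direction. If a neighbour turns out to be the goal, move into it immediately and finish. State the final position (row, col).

Do: sense[dir=north]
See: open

Do: push[x=north]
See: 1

Do: move[dir=north]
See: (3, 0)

Do: sense[dir=north]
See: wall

Do: sense[dir=east]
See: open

Do: push[x=east]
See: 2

Do: move[dir=east]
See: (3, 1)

Do: sense[dir=north]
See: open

Do: push[x=north]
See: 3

Do: move[dir=north]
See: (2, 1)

Do: sense[dir=north]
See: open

Do: push[x=north]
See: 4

Do: move[dir=north]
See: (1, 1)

Do: sense[dir=north]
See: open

Do: push[x=north]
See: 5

Do: move[dir=north]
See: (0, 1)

Do: sense[dir=east]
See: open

Do: push[x=east]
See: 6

Do: move[dir=east]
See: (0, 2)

Do: sense[dir=east]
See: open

Do: push[x=east]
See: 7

Do: move[dir=east]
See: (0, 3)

Do: sense[dir=east]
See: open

Do: push[x=east]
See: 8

Do: move[dir=east]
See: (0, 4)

Do: sense[dir=east]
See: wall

Do: sense[dir=south]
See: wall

Do: pop[]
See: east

Do: move[dir=west]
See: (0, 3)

Do: sense[dir=south]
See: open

Do: push[x=south]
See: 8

Do: move[dir=south]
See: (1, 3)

Do: sense[dir=south]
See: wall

Do: sense[dir=west]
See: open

Do: push[x=west]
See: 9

Do: move[dir=west]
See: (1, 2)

Do: sense[dir=south]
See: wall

Do: pop[]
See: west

Do: move[dir=east]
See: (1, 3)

Do: pop[]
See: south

Do: move[dir=north]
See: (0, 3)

Do: pop[]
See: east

Do: move[dir=west]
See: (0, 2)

Do: pop[]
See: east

Do: move[dir=west]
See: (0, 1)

Do: sense[dir=west]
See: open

Do: push[x=west]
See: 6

Do: move[dir=west]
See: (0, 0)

Do: sense[dir=south]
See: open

Do: push[x=south]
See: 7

Do: move[dir=south]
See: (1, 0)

Do: pop[]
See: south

Do: move[dir=north]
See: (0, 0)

Do: pop[]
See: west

Do: move[dir=east]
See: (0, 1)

Do: pop[]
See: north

Do: move[dir=south]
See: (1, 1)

Do: pop[]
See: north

Do: move[dir=south]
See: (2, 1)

Do: pop[]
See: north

Do: move[dir=south]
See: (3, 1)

Do: sense[dir=east]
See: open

Do: push[x=east]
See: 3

Do: move[dir=east]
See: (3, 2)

Do: sense[dir=east]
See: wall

Do: sense[dir=south]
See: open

Do: push[x=south]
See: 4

Do: move[dir=south]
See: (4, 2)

Do: sense[dir=east]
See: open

Do: push[x=east]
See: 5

Do: move[dir=east]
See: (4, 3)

Do: sense[dir=east]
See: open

Do: push[x=east]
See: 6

Do: move[dir=east]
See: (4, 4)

Do: sense[dir=north]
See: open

Do: push[x=north]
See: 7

Do: move[dir=north]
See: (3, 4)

Do: sense[dir=north]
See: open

Do: push[x=north]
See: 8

Do: move[dir=north]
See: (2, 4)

Do: sense[dir=east]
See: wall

Do: pop[]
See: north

Do: move[dir=south]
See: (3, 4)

Do: sense[dir=east]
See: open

Do: push[x=east]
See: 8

Do: move[dir=east]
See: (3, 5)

Do: sense[dir=east]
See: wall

Do: sense[dir=south]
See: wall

Do: pop[]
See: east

Do: move[dir=west]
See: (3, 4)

Do: pop[]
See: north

Do: move[dir=south]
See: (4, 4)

Do: sense[dir=south]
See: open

Do: push[x=south]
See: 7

Do: move[dir=south]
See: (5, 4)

Do: sense[dir=east]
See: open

Do: push[x=east]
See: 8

Do: move[dir=east]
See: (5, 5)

Do: sense[dir=east]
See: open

Do: push[x=east]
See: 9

Do: move[dir=east]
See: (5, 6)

Do: sense[dir=north]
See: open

Do: push[x=north]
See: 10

Do: move[dir=north]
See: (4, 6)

Do: sense[dir=east]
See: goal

Do: move[dir=east]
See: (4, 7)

Answer: (4, 7)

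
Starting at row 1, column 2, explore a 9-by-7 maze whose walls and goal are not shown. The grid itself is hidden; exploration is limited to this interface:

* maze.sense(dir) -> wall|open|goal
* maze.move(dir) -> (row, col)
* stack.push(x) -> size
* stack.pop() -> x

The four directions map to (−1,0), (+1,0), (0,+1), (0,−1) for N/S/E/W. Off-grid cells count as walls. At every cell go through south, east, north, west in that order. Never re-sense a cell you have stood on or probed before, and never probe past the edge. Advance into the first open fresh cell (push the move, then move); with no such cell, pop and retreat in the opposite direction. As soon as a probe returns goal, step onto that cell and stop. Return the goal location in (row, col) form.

;; 1. maze.sense(dir: south) : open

;; 2. stack.push(x: south) : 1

;; 3. maze.move(dir: south) : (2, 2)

;; 4. maze.sense(dir: south) : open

;; 5. stack.push(x: south) : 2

;; 6. maze.move(dir: south) : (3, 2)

;; 7. maze.sense(dir: south) : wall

;; 8. maze.sense(dir: east) : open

;; 9. stack.push(x: east) : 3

;; 10. maze.move(dir: east) : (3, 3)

;; 11. maze.sense(dir: south) : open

;; 12. stack.push(x: south) : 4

;; 13. maze.move(dir: south) : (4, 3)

;; 14. maze.sense(dir: south) : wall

;; 15. maze.sense(dir: east) : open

;; 16. stack.push(x: east) : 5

;; 17. maze.move(dir: east) : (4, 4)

;; 18. maze.sense(dir: south) : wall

;; 19. maze.sense(dir: east) : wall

;; 20. maze.sense(dir: north) : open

;; 21. stack.push(x: north) : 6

;; 22. maze.move(dir: north) : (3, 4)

;; 23. maze.sense(dir: east) : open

;; 24. stack.push(x: east) : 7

;; 25. maze.move(dir: east) : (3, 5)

;; 26. maze.sense(dir: east) : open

;; 27. stack.push(x: east) : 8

;; 28. maze.move(dir: east) : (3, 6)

;; 29. maze.sense(dir: south) : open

;; 30. stack.push(x: south) : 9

;; 31. maze.move(dir: south) : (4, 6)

;; 32. maze.sense(dir: south) : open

;; 33. stack.push(x: south) : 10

;; 34. maze.move(dir: south) : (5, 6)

;; 35. maze.sense(dir: south) : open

;; 36. stack.push(x: south) : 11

;; 37. maze.move(dir: south) : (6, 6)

;; 38. maze.sense(dir: south) : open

;; 39. stack.push(x: south) : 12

;; 40. maze.move(dir: south) : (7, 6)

;; 41. maze.sense(dir: south) : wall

;; 42. maze.sense(dir: west) : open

;; 43. stack.push(x: west) : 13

;; 44. maze.move(dir: west) : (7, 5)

;; 45. maze.sense(dir: south) : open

;; 46. stack.push(x: south) : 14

;; 47. maze.move(dir: south) : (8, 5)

;; 48. maze.sense(dir: west) : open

;; 49. stack.push(x: west) : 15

;; 50. maze.move(dir: west) : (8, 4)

;; 51. maze.sense(dir: north) : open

;; 52. stack.push(x: north) : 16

;; 53. maze.move(dir: north) : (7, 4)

;; 54. maze.sense(dir: north) : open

;; 55. stack.push(x: north) : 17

;; 56. maze.move(dir: north) : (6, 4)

;; 57. maze.sense(dir: east) : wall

;; 58. maze.sense(dir: west) : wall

;; 59. stack.pop() : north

;; 60. maze.move(dir: south) : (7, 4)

;; 61. maze.sense(dir: west) : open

;; 62. stack.push(x: west) : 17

;; 63. maze.move(dir: west) : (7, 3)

;; 64. maze.sense(dir: south) : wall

;; 65. maze.sense(dir: west) : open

;; 66. stack.push(x: west) : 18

;; 67. maze.move(dir: west) : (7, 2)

;; 68. maze.sense(dir: south) : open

;; 69. stack.push(x: south) : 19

;; 70. maze.move(dir: south) : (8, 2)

;; 71. maze.sense(dir: west) : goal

;; 72. maze.move(dir: west) : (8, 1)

Answer: (8, 1)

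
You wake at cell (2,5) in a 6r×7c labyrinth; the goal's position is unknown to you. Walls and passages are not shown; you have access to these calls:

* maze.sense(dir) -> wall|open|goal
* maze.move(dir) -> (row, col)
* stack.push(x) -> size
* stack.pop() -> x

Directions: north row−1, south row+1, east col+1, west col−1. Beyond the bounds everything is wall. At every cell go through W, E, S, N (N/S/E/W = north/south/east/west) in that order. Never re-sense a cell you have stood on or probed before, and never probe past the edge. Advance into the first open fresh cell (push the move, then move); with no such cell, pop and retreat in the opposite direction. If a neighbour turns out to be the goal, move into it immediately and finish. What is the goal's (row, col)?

·→ sense(dir→west)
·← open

·→ push(x→west)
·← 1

·→ move(dir→west)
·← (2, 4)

·→ sense(dir→west)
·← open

·→ push(x→west)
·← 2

·→ move(dir→west)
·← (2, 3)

·→ sense(dir→west)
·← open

·→ push(x→west)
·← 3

·→ move(dir→west)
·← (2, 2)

·→ sense(dir→west)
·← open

·→ push(x→west)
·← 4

·→ move(dir→west)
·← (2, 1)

·→ sense(dir→west)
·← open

·→ push(x→west)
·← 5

·→ move(dir→west)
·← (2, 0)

·→ sense(dir→south)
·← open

·→ push(x→south)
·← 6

·→ move(dir→south)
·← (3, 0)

·→ sense(dir→east)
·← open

·→ push(x→east)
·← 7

·→ move(dir→east)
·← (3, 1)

·→ sense(dir→east)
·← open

·→ push(x→east)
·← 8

·→ move(dir→east)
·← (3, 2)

·→ sense(dir→east)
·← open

·→ push(x→east)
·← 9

·→ move(dir→east)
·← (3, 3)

·→ sense(dir→east)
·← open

·→ push(x→east)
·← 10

·→ move(dir→east)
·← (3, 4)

·→ sense(dir→east)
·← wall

·→ sense(dir→south)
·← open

·→ push(x→south)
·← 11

·→ move(dir→south)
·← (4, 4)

·→ sense(dir→west)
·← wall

·→ sense(dir→east)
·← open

·→ push(x→east)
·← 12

·→ move(dir→east)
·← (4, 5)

·→ sense(dir→east)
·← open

·→ push(x→east)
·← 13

·→ move(dir→east)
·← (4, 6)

·→ sense(dir→south)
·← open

·→ push(x→south)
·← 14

·→ move(dir→south)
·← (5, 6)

·→ sense(dir→west)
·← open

·→ push(x→west)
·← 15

·→ move(dir→west)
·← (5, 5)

·→ sense(dir→west)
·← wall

·→ pop()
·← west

·→ move(dir→east)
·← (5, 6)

·→ pop()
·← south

·→ move(dir→north)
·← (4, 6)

·→ sense(dir→north)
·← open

·→ push(x→north)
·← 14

·→ move(dir→north)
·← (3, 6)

·→ sense(dir→north)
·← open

·→ push(x→north)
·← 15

·→ move(dir→north)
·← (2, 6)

·→ sense(dir→north)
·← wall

·→ pop()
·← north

·→ move(dir→south)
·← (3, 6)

·→ pop()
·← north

·→ move(dir→south)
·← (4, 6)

·→ pop()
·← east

·→ move(dir→west)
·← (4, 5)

·→ pop()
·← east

·→ move(dir→west)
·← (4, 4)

·→ pop()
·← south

·→ move(dir→north)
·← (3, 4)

·→ pop()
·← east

·→ move(dir→west)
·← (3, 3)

·→ pop()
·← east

·→ move(dir→west)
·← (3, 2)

·→ sense(dir→south)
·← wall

·→ pop()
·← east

·→ move(dir→west)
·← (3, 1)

·→ sense(dir→south)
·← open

·→ push(x→south)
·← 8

·→ move(dir→south)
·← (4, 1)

·→ sense(dir→west)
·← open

·→ push(x→west)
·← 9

·→ move(dir→west)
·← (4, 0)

·→ sense(dir→south)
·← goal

·→ move(dir→south)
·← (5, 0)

Answer: (5, 0)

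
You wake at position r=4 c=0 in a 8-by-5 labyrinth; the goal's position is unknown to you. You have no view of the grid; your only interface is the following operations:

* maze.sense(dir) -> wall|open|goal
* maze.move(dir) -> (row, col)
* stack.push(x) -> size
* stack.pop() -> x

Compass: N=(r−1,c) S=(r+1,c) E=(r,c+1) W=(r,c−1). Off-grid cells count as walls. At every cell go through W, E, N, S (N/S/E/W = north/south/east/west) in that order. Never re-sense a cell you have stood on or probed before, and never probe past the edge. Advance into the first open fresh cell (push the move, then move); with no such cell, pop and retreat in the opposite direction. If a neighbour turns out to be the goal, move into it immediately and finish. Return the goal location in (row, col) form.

→ sense(east)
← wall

→ sense(north)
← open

→ push(north)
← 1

→ move(north)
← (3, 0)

→ sense(east)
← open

→ push(east)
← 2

→ move(east)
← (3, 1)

→ sense(east)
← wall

→ sense(north)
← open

→ push(north)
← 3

→ move(north)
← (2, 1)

→ sense(west)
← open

→ push(west)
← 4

→ move(west)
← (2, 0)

→ sense(north)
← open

→ push(north)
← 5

→ move(north)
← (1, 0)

→ sense(east)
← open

→ push(east)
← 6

→ move(east)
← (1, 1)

→ sense(east)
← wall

→ sense(north)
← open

→ push(north)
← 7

→ move(north)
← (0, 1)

→ sense(west)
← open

→ push(west)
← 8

→ move(west)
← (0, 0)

→ pop()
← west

→ move(east)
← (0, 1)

→ sense(east)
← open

→ push(east)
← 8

→ move(east)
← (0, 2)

→ sense(east)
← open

→ push(east)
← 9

→ move(east)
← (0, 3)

→ sense(east)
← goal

→ move(east)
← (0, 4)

Answer: (0, 4)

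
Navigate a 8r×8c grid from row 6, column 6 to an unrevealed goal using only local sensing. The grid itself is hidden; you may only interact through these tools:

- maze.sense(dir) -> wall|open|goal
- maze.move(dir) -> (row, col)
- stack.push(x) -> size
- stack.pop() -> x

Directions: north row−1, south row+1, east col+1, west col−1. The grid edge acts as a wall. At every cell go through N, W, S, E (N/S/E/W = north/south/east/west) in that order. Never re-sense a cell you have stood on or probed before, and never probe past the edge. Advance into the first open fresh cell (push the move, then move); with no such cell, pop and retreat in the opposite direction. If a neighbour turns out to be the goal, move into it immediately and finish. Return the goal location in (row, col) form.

Do: sense[dir=north]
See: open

Do: push[x=north]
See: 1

Do: move[dir=north]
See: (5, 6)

Do: sense[dir=north]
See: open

Do: push[x=north]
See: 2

Do: move[dir=north]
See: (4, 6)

Do: sense[dir=north]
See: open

Do: push[x=north]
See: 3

Do: move[dir=north]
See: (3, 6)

Do: sense[dir=north]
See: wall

Do: sense[dir=west]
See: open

Do: push[x=west]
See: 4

Do: move[dir=west]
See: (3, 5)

Do: sense[dir=north]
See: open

Do: push[x=north]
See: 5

Do: move[dir=north]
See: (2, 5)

Do: sense[dir=north]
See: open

Do: push[x=north]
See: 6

Do: move[dir=north]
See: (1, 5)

Do: sense[dir=north]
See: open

Do: push[x=north]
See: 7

Do: move[dir=north]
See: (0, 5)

Do: sense[dir=west]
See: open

Do: push[x=west]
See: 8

Do: move[dir=west]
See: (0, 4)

Do: sense[dir=west]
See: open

Do: push[x=west]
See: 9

Do: move[dir=west]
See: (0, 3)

Do: sense[dir=west]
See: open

Do: push[x=west]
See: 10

Do: move[dir=west]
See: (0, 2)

Do: sense[dir=west]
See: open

Do: push[x=west]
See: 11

Do: move[dir=west]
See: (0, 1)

Do: sense[dir=west]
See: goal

Do: move[dir=west]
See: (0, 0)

Answer: (0, 0)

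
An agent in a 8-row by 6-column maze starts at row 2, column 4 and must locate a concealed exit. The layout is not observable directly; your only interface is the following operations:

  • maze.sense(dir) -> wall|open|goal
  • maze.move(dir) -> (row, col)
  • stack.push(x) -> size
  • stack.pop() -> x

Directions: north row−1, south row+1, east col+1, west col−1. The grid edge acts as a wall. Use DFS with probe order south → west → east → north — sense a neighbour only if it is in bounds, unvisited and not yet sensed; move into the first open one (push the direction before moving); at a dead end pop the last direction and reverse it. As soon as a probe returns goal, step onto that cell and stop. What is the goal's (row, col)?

>>> sense south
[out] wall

>>> sense west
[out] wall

>>> sense east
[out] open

>>> push east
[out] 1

>>> move east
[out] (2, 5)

>>> sense south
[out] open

>>> push south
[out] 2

>>> move south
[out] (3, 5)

>>> sense south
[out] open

>>> push south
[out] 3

>>> move south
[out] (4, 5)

>>> sense south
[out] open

>>> push south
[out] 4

>>> move south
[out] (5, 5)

>>> sense south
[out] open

>>> push south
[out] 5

>>> move south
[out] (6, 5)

>>> sense south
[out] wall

>>> sense west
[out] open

>>> push west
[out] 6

>>> move west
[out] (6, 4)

>>> sense south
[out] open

>>> push south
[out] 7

>>> move south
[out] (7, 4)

>>> sense west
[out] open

>>> push west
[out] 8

>>> move west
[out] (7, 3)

>>> sense west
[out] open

>>> push west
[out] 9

>>> move west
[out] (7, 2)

>>> sense west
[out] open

>>> push west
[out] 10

>>> move west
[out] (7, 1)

>>> sense west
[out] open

>>> push west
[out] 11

>>> move west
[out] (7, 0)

>>> sense north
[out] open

>>> push north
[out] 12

>>> move north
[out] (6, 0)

>>> sense east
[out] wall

>>> sense north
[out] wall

>>> pop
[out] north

>>> move south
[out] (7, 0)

>>> pop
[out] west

>>> move east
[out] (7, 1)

>>> pop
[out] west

>>> move east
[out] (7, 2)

>>> sense north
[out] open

>>> push north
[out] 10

>>> move north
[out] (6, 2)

>>> sense east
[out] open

>>> push east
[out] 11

>>> move east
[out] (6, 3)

>>> sense north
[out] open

>>> push north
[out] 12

>>> move north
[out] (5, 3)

>>> sense west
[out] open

>>> push west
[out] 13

>>> move west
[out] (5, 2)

>>> sense west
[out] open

>>> push west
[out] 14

>>> move west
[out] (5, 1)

>>> sense north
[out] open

>>> push north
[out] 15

>>> move north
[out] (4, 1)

>>> sense west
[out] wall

>>> sense east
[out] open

>>> push east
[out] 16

>>> move east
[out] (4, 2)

>>> sense east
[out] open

>>> push east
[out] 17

>>> move east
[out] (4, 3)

>>> sense east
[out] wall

>>> sense north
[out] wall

>>> pop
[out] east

>>> move west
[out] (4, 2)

>>> sense north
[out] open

>>> push north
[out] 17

>>> move north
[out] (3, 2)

>>> sense west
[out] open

>>> push west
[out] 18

>>> move west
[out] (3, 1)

>>> sense west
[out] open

>>> push west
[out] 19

>>> move west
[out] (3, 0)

>>> sense north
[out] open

>>> push north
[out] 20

>>> move north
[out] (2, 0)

>>> sense east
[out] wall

>>> sense north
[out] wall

>>> pop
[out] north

>>> move south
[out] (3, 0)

>>> pop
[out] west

>>> move east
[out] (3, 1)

>>> pop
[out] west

>>> move east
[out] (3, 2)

>>> sense north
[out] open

>>> push north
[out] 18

>>> move north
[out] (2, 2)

>>> sense north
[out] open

>>> push north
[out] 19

>>> move north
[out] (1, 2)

>>> sense west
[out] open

>>> push west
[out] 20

>>> move west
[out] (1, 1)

>>> sense north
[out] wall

>>> pop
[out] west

>>> move east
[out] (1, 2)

>>> sense east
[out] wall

>>> sense north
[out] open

>>> push north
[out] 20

>>> move north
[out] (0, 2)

>>> sense east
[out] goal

>>> move east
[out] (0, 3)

Answer: (0, 3)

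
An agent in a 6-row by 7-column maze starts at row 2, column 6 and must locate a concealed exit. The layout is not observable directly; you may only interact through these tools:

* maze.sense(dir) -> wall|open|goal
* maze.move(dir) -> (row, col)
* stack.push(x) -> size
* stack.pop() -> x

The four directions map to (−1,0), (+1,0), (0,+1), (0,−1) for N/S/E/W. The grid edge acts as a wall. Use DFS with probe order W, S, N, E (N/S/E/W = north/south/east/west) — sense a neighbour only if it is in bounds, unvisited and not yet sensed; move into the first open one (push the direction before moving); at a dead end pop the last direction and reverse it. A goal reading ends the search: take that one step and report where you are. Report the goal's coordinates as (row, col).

I use sense passing dir→west, giving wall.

I invoke sense passing dir→south, giving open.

I use push passing x→south, → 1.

Using move passing dir→south, which returns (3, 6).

I run sense passing dir→west, : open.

Invoking push passing x→west, and observe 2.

I run move passing dir→west, yielding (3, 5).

I use sense passing dir→west, which returns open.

Calling push passing x→west, → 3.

I call move passing dir→west, — result: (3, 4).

Invoking sense passing dir→west, giving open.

I run push passing x→west, → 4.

I try move passing dir→west, and observe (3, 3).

Using sense passing dir→west, → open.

I run push passing x→west, which returns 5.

I invoke move passing dir→west, giving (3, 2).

I run sense passing dir→west, and see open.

I invoke push passing x→west, → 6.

I try move passing dir→west, giving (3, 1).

Next I call sense passing dir→west, → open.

I run push passing x→west, yielding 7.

Then move passing dir→west, yielding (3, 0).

Invoking sense passing dir→south, : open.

Next I call push passing x→south, : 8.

Next I call move passing dir→south, which returns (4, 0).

I invoke sense passing dir→south, : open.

I try push passing x→south, which returns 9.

Calling move passing dir→south, → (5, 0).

Next I call sense passing dir→east, and get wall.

I use pop(), and see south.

Then move passing dir→north, and see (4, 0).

I try sense passing dir→east, → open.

Using push passing x→east, which returns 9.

I use move passing dir→east, and observe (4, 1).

I try sense passing dir→east, → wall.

I run pop(), giving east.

Then move passing dir→west, yielding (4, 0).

Now I run pop(), : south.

I try move passing dir→north, which returns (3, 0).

Now I run sense passing dir→north, — result: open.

I use push passing x→north, : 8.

Now I run move passing dir→north, — result: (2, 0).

Using sense passing dir→north, yielding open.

Invoking push passing x→north, — result: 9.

Then move passing dir→north, giving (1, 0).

I use sense passing dir→north, yielding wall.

Invoking sense passing dir→east, and get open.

I use push passing x→east, and get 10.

I run move passing dir→east, and observe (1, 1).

Then sense passing dir→south, yielding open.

I use push passing x→south, — result: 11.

I call move passing dir→south, → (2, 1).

I call sense passing dir→east, and get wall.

Invoking pop, giving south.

Invoking move passing dir→north, and see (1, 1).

I invoke sense passing dir→north, — result: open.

I run push passing x→north, which returns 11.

I call move passing dir→north, : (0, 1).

I call sense passing dir→east, → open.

I use push passing x→east, and get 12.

Using move passing dir→east, → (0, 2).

I use sense passing dir→south, and observe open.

I try push passing x→south, and see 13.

I try move passing dir→south, : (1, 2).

Now I run sense passing dir→east, and get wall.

I use pop(), which returns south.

I run move passing dir→north, — result: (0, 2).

Calling sense passing dir→east, and see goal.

I invoke move passing dir→east, and get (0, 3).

Answer: (0, 3)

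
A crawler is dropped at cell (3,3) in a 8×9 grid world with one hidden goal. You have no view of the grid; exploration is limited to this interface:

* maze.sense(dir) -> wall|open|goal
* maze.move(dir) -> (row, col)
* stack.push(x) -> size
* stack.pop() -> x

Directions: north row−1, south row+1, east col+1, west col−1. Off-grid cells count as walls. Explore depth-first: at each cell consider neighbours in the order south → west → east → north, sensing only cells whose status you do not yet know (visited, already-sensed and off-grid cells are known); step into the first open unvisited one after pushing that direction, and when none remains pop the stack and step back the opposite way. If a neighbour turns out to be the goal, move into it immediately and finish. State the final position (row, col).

→ sense(dir=south)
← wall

→ sense(dir=west)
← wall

→ sense(dir=east)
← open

→ push(x=east)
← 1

→ move(dir=east)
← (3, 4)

→ sense(dir=south)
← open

→ push(x=south)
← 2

→ move(dir=south)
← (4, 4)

→ sense(dir=south)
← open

→ push(x=south)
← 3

→ move(dir=south)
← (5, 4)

→ sense(dir=south)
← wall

→ sense(dir=west)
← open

→ push(x=west)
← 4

→ move(dir=west)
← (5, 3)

→ sense(dir=south)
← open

→ push(x=south)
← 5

→ move(dir=south)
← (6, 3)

→ sense(dir=south)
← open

→ push(x=south)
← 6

→ move(dir=south)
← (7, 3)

→ sense(dir=west)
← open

→ push(x=west)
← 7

→ move(dir=west)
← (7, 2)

→ sense(dir=west)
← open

→ push(x=west)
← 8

→ move(dir=west)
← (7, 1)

→ sense(dir=west)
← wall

→ sense(dir=north)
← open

→ push(x=north)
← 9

→ move(dir=north)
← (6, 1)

→ sense(dir=west)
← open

→ push(x=west)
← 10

→ move(dir=west)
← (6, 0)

→ sense(dir=north)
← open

→ push(x=north)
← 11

→ move(dir=north)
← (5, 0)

→ sense(dir=east)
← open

→ push(x=east)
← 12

→ move(dir=east)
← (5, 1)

→ sense(dir=east)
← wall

→ sense(dir=north)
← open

→ push(x=north)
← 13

→ move(dir=north)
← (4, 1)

→ sense(dir=west)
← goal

→ move(dir=west)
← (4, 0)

Answer: (4, 0)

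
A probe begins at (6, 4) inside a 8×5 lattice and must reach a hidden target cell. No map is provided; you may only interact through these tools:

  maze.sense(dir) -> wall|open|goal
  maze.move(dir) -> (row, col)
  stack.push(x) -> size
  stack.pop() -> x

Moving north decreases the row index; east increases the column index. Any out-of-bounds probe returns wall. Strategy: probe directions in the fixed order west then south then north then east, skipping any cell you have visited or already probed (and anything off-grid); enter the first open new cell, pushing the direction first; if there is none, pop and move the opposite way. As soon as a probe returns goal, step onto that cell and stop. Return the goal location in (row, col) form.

Do: maze.sense[dir=west]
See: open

Do: stack.push[x=west]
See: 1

Do: maze.move[dir=west]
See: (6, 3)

Do: maze.sense[dir=west]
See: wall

Do: maze.sense[dir=south]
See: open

Do: stack.push[x=south]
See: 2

Do: maze.move[dir=south]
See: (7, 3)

Do: maze.sense[dir=west]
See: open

Do: stack.push[x=west]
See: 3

Do: maze.move[dir=west]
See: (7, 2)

Do: maze.sense[dir=west]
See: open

Do: stack.push[x=west]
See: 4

Do: maze.move[dir=west]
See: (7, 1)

Do: maze.sense[dir=west]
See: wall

Do: maze.sense[dir=north]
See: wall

Do: stack.pop[]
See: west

Do: maze.move[dir=east]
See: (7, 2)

Do: stack.pop[]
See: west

Do: maze.move[dir=east]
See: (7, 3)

Do: maze.sense[dir=east]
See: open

Do: stack.push[x=east]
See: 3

Do: maze.move[dir=east]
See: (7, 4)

Do: stack.pop[]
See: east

Do: maze.move[dir=west]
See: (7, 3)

Do: stack.pop[]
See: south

Do: maze.move[dir=north]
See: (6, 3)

Do: maze.sense[dir=north]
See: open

Do: stack.push[x=north]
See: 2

Do: maze.move[dir=north]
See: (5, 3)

Do: maze.sense[dir=west]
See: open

Do: stack.push[x=west]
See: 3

Do: maze.move[dir=west]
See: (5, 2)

Do: maze.sense[dir=west]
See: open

Do: stack.push[x=west]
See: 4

Do: maze.move[dir=west]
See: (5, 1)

Do: maze.sense[dir=west]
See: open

Do: stack.push[x=west]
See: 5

Do: maze.move[dir=west]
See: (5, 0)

Do: maze.sense[dir=south]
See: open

Do: stack.push[x=south]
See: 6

Do: maze.move[dir=south]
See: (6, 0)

Do: stack.pop[]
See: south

Do: maze.move[dir=north]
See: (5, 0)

Do: maze.sense[dir=north]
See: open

Do: stack.push[x=north]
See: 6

Do: maze.move[dir=north]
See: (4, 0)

Do: maze.sense[dir=north]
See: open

Do: stack.push[x=north]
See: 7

Do: maze.move[dir=north]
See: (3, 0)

Do: maze.sense[dir=north]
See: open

Do: stack.push[x=north]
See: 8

Do: maze.move[dir=north]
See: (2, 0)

Do: maze.sense[dir=north]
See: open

Do: stack.push[x=north]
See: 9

Do: maze.move[dir=north]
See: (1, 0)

Do: maze.sense[dir=north]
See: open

Do: stack.push[x=north]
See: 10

Do: maze.move[dir=north]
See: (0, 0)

Do: maze.sense[dir=east]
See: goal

Do: maze.move[dir=east]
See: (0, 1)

Answer: (0, 1)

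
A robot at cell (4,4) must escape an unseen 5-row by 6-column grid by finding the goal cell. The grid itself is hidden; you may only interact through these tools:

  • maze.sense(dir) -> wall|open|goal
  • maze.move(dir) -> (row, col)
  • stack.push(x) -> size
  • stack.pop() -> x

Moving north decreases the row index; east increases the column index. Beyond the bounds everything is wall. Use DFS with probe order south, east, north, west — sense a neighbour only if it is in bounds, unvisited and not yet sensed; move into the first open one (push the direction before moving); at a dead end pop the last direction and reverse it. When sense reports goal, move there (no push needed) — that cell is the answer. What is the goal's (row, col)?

·→ maze.sense(east)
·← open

·→ stack.push(east)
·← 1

·→ maze.move(east)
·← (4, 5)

·→ maze.sense(north)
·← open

·→ stack.push(north)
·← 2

·→ maze.move(north)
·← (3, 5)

·→ maze.sense(north)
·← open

·→ stack.push(north)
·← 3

·→ maze.move(north)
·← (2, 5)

·→ maze.sense(north)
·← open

·→ stack.push(north)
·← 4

·→ maze.move(north)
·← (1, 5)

·→ maze.sense(north)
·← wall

·→ maze.sense(west)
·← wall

·→ stack.pop()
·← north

·→ maze.move(south)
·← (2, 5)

·→ maze.sense(west)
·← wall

·→ stack.pop()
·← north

·→ maze.move(south)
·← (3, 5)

·→ maze.sense(west)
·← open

·→ stack.push(west)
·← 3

·→ maze.move(west)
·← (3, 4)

·→ maze.sense(west)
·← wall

·→ stack.pop()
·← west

·→ maze.move(east)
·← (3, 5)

·→ stack.pop()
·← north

·→ maze.move(south)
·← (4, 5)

·→ stack.pop()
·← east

·→ maze.move(west)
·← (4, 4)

·→ maze.sense(west)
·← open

·→ stack.push(west)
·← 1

·→ maze.move(west)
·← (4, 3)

·→ maze.sense(west)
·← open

·→ stack.push(west)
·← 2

·→ maze.move(west)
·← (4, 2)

·→ maze.sense(north)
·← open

·→ stack.push(north)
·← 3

·→ maze.move(north)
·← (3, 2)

·→ maze.sense(north)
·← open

·→ stack.push(north)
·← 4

·→ maze.move(north)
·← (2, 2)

·→ maze.sense(east)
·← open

·→ stack.push(east)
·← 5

·→ maze.move(east)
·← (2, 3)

·→ maze.sense(north)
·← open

·→ stack.push(north)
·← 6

·→ maze.move(north)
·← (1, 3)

·→ maze.sense(north)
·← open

·→ stack.push(north)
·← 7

·→ maze.move(north)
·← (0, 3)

·→ maze.sense(east)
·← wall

·→ maze.sense(west)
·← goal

·→ maze.move(west)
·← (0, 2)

Answer: (0, 2)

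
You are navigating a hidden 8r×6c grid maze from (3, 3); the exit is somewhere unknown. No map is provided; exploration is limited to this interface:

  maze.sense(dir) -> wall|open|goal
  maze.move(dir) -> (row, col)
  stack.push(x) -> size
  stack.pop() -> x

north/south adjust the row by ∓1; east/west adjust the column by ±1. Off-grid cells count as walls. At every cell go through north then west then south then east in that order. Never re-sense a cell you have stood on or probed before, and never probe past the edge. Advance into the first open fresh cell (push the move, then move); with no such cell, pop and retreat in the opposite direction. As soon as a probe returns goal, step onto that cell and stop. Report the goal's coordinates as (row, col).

Step: maze.sense[dir: north]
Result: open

Step: stack.push[x: north]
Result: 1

Step: maze.move[dir: north]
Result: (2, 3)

Step: maze.sense[dir: north]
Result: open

Step: stack.push[x: north]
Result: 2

Step: maze.move[dir: north]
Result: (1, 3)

Step: maze.sense[dir: north]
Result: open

Step: stack.push[x: north]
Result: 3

Step: maze.move[dir: north]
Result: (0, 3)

Step: maze.sense[dir: west]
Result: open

Step: stack.push[x: west]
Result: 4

Step: maze.move[dir: west]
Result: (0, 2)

Step: maze.sense[dir: west]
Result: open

Step: stack.push[x: west]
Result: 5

Step: maze.move[dir: west]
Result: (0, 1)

Step: maze.sense[dir: west]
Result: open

Step: stack.push[x: west]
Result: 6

Step: maze.move[dir: west]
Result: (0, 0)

Step: maze.sense[dir: south]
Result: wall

Step: stack.pop[]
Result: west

Step: maze.move[dir: east]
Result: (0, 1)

Step: maze.sense[dir: south]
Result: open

Step: stack.push[x: south]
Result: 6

Step: maze.move[dir: south]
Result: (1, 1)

Step: maze.sense[dir: south]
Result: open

Step: stack.push[x: south]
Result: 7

Step: maze.move[dir: south]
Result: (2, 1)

Step: maze.sense[dir: west]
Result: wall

Step: maze.sense[dir: south]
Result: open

Step: stack.push[x: south]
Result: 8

Step: maze.move[dir: south]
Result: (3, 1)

Step: maze.sense[dir: west]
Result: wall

Step: maze.sense[dir: south]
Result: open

Step: stack.push[x: south]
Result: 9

Step: maze.move[dir: south]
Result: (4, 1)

Step: maze.sense[dir: west]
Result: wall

Step: maze.sense[dir: south]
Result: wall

Step: maze.sense[dir: east]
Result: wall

Step: stack.pop[]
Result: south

Step: maze.move[dir: north]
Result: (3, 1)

Step: maze.sense[dir: east]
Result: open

Step: stack.push[x: east]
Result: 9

Step: maze.move[dir: east]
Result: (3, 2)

Step: maze.sense[dir: north]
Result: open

Step: stack.push[x: north]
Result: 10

Step: maze.move[dir: north]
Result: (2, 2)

Step: maze.sense[dir: north]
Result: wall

Step: stack.pop[]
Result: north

Step: maze.move[dir: south]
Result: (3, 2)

Step: stack.pop[]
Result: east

Step: maze.move[dir: west]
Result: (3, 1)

Step: stack.pop[]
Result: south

Step: maze.move[dir: north]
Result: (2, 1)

Step: stack.pop[]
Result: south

Step: maze.move[dir: north]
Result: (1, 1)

Step: stack.pop[]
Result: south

Step: maze.move[dir: north]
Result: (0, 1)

Step: stack.pop[]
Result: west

Step: maze.move[dir: east]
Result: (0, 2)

Step: stack.pop[]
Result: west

Step: maze.move[dir: east]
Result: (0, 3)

Step: maze.sense[dir: east]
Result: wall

Step: stack.pop[]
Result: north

Step: maze.move[dir: south]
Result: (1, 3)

Step: maze.sense[dir: east]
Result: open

Step: stack.push[x: east]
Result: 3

Step: maze.move[dir: east]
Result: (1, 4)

Step: maze.sense[dir: south]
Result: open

Step: stack.push[x: south]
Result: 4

Step: maze.move[dir: south]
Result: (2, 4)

Step: maze.sense[dir: south]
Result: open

Step: stack.push[x: south]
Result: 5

Step: maze.move[dir: south]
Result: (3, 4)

Step: maze.sense[dir: south]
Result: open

Step: stack.push[x: south]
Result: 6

Step: maze.move[dir: south]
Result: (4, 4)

Step: maze.sense[dir: west]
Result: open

Step: stack.push[x: west]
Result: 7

Step: maze.move[dir: west]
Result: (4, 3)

Step: maze.sense[dir: south]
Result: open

Step: stack.push[x: south]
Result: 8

Step: maze.move[dir: south]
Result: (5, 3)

Step: maze.sense[dir: west]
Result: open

Step: stack.push[x: west]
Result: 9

Step: maze.move[dir: west]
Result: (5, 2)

Step: maze.sense[dir: south]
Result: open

Step: stack.push[x: south]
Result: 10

Step: maze.move[dir: south]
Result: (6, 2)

Step: maze.sense[dir: west]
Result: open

Step: stack.push[x: west]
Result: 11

Step: maze.move[dir: west]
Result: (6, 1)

Step: maze.sense[dir: west]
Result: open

Step: stack.push[x: west]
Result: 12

Step: maze.move[dir: west]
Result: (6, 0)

Step: maze.sense[dir: north]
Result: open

Step: stack.push[x: north]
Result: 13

Step: maze.move[dir: north]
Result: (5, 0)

Step: stack.pop[]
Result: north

Step: maze.move[dir: south]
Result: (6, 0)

Step: maze.sense[dir: south]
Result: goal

Step: maze.move[dir: south]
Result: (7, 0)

Answer: (7, 0)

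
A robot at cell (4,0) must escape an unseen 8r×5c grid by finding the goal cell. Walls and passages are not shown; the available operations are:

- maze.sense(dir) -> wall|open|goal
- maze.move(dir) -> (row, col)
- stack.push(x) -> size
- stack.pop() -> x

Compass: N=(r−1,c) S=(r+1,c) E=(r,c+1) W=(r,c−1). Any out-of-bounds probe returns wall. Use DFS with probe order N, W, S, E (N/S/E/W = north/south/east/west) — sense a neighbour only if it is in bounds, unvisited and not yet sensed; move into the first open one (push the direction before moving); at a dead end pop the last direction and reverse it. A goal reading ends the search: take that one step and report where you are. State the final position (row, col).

-> sense(dir: north)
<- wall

-> sense(dir: south)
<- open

-> push(x: south)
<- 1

-> move(dir: south)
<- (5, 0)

-> sense(dir: south)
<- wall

-> sense(dir: east)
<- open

-> push(x: east)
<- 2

-> move(dir: east)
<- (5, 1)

-> sense(dir: north)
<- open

-> push(x: north)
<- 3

-> move(dir: north)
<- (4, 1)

-> sense(dir: north)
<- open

-> push(x: north)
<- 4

-> move(dir: north)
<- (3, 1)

-> sense(dir: north)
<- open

-> push(x: north)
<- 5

-> move(dir: north)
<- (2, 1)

-> sense(dir: north)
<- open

-> push(x: north)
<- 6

-> move(dir: north)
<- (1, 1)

-> sense(dir: north)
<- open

-> push(x: north)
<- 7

-> move(dir: north)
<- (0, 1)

-> sense(dir: west)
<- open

-> push(x: west)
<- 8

-> move(dir: west)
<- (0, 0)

-> sense(dir: south)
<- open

-> push(x: south)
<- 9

-> move(dir: south)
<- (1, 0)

-> sense(dir: south)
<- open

-> push(x: south)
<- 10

-> move(dir: south)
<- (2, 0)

-> pop()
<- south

-> move(dir: north)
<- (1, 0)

-> pop()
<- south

-> move(dir: north)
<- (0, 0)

-> pop()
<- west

-> move(dir: east)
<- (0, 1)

-> sense(dir: east)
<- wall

-> pop()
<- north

-> move(dir: south)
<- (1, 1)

-> sense(dir: east)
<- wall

-> pop()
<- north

-> move(dir: south)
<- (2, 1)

-> sense(dir: east)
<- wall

-> pop()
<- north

-> move(dir: south)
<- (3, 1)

-> sense(dir: east)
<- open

-> push(x: east)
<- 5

-> move(dir: east)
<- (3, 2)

-> sense(dir: south)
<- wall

-> sense(dir: east)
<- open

-> push(x: east)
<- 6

-> move(dir: east)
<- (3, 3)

-> sense(dir: north)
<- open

-> push(x: north)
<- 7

-> move(dir: north)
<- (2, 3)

-> sense(dir: north)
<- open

-> push(x: north)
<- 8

-> move(dir: north)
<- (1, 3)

-> sense(dir: north)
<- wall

-> sense(dir: east)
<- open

-> push(x: east)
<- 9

-> move(dir: east)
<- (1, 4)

-> sense(dir: north)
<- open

-> push(x: north)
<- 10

-> move(dir: north)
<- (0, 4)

-> pop()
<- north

-> move(dir: south)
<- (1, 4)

-> sense(dir: south)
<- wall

-> pop()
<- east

-> move(dir: west)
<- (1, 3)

-> pop()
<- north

-> move(dir: south)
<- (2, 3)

-> pop()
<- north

-> move(dir: south)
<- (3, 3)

-> sense(dir: south)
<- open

-> push(x: south)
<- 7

-> move(dir: south)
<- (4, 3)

-> sense(dir: south)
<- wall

-> sense(dir: east)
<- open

-> push(x: east)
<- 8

-> move(dir: east)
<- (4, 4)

-> sense(dir: north)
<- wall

-> sense(dir: south)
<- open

-> push(x: south)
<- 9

-> move(dir: south)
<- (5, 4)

-> sense(dir: south)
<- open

-> push(x: south)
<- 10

-> move(dir: south)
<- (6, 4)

-> sense(dir: west)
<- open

-> push(x: west)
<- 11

-> move(dir: west)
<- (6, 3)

-> sense(dir: west)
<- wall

-> sense(dir: south)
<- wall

-> pop()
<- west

-> move(dir: east)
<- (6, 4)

-> sense(dir: south)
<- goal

-> move(dir: south)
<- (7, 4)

Answer: (7, 4)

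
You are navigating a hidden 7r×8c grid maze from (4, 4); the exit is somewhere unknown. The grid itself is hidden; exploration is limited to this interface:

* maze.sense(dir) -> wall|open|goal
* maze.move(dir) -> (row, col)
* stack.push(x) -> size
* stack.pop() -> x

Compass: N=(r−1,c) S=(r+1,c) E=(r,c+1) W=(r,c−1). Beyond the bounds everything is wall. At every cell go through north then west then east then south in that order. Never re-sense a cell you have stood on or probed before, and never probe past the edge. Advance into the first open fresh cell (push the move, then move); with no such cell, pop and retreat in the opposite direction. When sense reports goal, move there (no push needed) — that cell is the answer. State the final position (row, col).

>>> maze.sense north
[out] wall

>>> maze.sense west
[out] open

>>> stack.push west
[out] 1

>>> maze.move west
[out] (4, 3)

>>> maze.sense north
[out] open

>>> stack.push north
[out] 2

>>> maze.move north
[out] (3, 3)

>>> maze.sense north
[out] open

>>> stack.push north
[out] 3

>>> maze.move north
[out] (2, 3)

>>> maze.sense north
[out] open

>>> stack.push north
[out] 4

>>> maze.move north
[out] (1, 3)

>>> maze.sense north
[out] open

>>> stack.push north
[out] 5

>>> maze.move north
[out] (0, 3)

>>> maze.sense west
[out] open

>>> stack.push west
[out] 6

>>> maze.move west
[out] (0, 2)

>>> maze.sense west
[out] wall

>>> maze.sense south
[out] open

>>> stack.push south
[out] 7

>>> maze.move south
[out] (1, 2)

>>> maze.sense west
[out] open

>>> stack.push west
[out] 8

>>> maze.move west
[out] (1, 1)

>>> maze.sense west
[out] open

>>> stack.push west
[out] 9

>>> maze.move west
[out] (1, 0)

>>> maze.sense north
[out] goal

>>> maze.move north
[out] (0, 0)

Answer: (0, 0)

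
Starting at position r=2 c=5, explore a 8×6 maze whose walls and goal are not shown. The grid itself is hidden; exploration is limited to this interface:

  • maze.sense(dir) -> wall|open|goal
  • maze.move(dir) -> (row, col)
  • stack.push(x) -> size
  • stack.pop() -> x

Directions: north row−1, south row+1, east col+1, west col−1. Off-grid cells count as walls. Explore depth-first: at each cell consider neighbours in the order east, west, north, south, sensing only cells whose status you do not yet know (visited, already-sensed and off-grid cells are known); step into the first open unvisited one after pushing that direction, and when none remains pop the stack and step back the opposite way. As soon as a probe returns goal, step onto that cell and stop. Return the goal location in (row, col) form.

> maze.sense dir: west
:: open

> stack.push x: west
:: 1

> maze.move dir: west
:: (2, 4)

> maze.sense dir: west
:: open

> stack.push x: west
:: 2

> maze.move dir: west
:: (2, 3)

> maze.sense dir: west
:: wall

> maze.sense dir: north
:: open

> stack.push x: north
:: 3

> maze.move dir: north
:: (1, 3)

> maze.sense dir: east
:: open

> stack.push x: east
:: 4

> maze.move dir: east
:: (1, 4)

> maze.sense dir: east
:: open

> stack.push x: east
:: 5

> maze.move dir: east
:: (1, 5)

> maze.sense dir: north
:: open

> stack.push x: north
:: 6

> maze.move dir: north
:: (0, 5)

> maze.sense dir: west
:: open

> stack.push x: west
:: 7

> maze.move dir: west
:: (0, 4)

> maze.sense dir: west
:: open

> stack.push x: west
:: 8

> maze.move dir: west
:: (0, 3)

> maze.sense dir: west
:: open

> stack.push x: west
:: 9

> maze.move dir: west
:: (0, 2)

> maze.sense dir: west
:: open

> stack.push x: west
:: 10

> maze.move dir: west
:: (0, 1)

> maze.sense dir: west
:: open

> stack.push x: west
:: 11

> maze.move dir: west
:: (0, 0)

> maze.sense dir: south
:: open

> stack.push x: south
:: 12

> maze.move dir: south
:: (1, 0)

> maze.sense dir: east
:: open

> stack.push x: east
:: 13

> maze.move dir: east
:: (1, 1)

> maze.sense dir: east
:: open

> stack.push x: east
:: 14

> maze.move dir: east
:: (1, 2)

> stack.pop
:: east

> maze.move dir: west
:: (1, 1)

> maze.sense dir: south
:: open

> stack.push x: south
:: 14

> maze.move dir: south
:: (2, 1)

> maze.sense dir: west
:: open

> stack.push x: west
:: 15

> maze.move dir: west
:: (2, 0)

> maze.sense dir: south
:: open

> stack.push x: south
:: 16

> maze.move dir: south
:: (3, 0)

> maze.sense dir: east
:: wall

> maze.sense dir: south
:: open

> stack.push x: south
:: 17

> maze.move dir: south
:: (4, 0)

> maze.sense dir: east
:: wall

> maze.sense dir: south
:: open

> stack.push x: south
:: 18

> maze.move dir: south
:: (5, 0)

> maze.sense dir: east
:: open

> stack.push x: east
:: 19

> maze.move dir: east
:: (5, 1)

> maze.sense dir: east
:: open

> stack.push x: east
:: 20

> maze.move dir: east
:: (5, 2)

> maze.sense dir: east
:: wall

> maze.sense dir: north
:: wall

> maze.sense dir: south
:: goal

> maze.move dir: south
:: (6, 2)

Answer: (6, 2)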